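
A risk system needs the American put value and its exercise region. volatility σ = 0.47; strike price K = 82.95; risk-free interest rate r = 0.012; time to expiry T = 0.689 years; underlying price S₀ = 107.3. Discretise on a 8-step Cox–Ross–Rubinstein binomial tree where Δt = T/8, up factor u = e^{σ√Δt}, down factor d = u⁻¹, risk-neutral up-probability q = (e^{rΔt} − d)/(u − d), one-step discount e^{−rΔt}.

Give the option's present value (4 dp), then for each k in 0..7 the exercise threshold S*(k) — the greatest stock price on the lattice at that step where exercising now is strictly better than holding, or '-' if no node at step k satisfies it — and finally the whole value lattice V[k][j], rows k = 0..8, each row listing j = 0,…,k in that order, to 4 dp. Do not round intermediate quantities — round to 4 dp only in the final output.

Δt=0.08612, u=1.14790, d=0.87116, q=0.46931, disc=e^(-rΔt)=0.99897
k=8 terminal: V=max(K-S,0) → 47.3559 36.0489 21.1500 1.5182 0.0000 0.0000 0.0000 0.0000 0.0000
k=7: j=0 S=40.8583 intr=42.0917 cont=42.0060 V=42.0917[EX]; j=1 S=53.8376 intr=29.1124 cont=29.0267 V=29.1124[EX]; j=2 S=70.9400 intr=12.0100 cont=11.9243 V=12.0100[EX]; j=3 S=93.4753 intr=0.0000 cont=0.8048 V=0.8048[hold]; j=4 S=123.1693 intr=0.0000 cont=0.0000 V=0.0000[hold]; j=5 S=162.2961 intr=0.0000 cont=0.0000 V=0.0000[hold]; j=6 S=213.8521 intr=0.0000 cont=0.0000 V=0.0000[hold]; j=7 S=281.7857 intr=0.0000 cont=0.0000 V=0.0000[hold]  S*(7)=70.9400
k=6: j=0 S=46.9011 intr=36.0489 cont=35.9632 V=36.0489[EX]; j=1 S=61.8000 intr=21.1500 cont=21.0643 V=21.1500[EX]; j=2 S=81.4318 intr=1.5182 cont=6.7443 V=6.7443[hold]; j=3 S=107.3000 intr=0.0000 cont=0.4267 V=0.4267[hold]; j=4 S=141.3856 intr=0.0000 cont=0.0000 V=0.0000[hold]; j=5 S=186.2991 intr=0.0000 cont=0.0000 V=0.0000[hold]; j=6 S=245.4801 intr=0.0000 cont=0.0000 V=0.0000[hold]  S*(6)=61.8000
k=5: j=0 S=53.8376 intr=29.1124 cont=29.0267 V=29.1124[EX]; j=1 S=70.9400 intr=12.0100 cont=14.3744 V=14.3744[hold]; j=2 S=93.4753 intr=0.0000 cont=3.7755 V=3.7755[hold]; j=3 S=123.1693 intr=0.0000 cont=0.2262 V=0.2262[hold]; j=4 S=162.2961 intr=0.0000 cont=0.0000 V=0.0000[hold]; j=5 S=213.8521 intr=0.0000 cont=0.0000 V=0.0000[hold]  S*(5)=53.8376
k=4: j=0 S=61.8000 intr=21.1500 cont=22.1728 V=22.1728[hold]; j=1 S=81.4318 intr=1.5182 cont=9.3905 V=9.3905[hold]; j=2 S=107.3000 intr=0.0000 cont=2.1076 V=2.1076[hold]; j=3 S=141.3856 intr=0.0000 cont=0.1199 V=0.1199[hold]; j=4 S=186.2991 intr=0.0000 cont=0.0000 V=0.0000[hold]  S*(4)=-
k=3: j=0 S=70.9400 intr=12.0100 cont=16.1573 V=16.1573[hold]; j=1 S=93.4753 intr=0.0000 cont=5.9664 V=5.9664[hold]; j=2 S=123.1693 intr=0.0000 cont=1.1736 V=1.1736[hold]; j=3 S=162.2961 intr=0.0000 cont=0.0636 V=0.0636[hold]  S*(3)=-
k=2: j=0 S=81.4318 intr=1.5182 cont=11.3629 V=11.3629[hold]; j=1 S=107.3000 intr=0.0000 cont=3.7133 V=3.7133[hold]; j=2 S=141.3856 intr=0.0000 cont=0.6520 V=0.6520[hold]  S*(2)=-
k=1: j=0 S=93.4753 intr=0.0000 cont=7.7648 V=7.7648[hold]; j=1 S=123.1693 intr=0.0000 cont=2.2742 V=2.2742[hold]  S*(1)=-
k=0: j=0 S=107.3000 intr=0.0000 cont=5.1827 V=5.1827[hold]  S*(0)=-

price = 5.1827
boundary = - - - - - 53.8376 61.8000 70.9400
tree:
5.1827
7.7648 2.2742
11.3629 3.7133 0.6520
16.1573 5.9664 1.1736 0.0636
22.1728 9.3905 2.1076 0.1199 0.0000
29.1124 14.3744 3.7755 0.2262 0.0000 0.0000
36.0489 21.1500 6.7443 0.4267 0.0000 0.0000 0.0000
42.0917 29.1124 12.0100 0.8048 0.0000 0.0000 0.0000 0.0000
47.3559 36.0489 21.1500 1.5182 0.0000 0.0000 0.0000 0.0000 0.0000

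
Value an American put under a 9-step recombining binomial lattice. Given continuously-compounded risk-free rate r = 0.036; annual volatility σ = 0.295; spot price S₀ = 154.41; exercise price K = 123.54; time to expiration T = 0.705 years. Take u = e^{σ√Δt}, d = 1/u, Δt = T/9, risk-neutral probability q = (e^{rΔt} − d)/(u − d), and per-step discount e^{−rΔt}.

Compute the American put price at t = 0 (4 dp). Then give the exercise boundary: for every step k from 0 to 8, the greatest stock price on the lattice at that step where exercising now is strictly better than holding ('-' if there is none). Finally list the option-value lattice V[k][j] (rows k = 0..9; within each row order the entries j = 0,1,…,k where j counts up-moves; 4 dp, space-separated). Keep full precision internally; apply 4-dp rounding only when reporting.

Δt=0.07833, u=1.08607, d=0.92075, q=0.49645, disc=e^(-rΔt)=0.99718
k=9 terminal: V=max(K-S,0) → 50.0957 36.9090 21.3548 3.0078 0.0000 0.0000 0.0000 0.0000 0.0000 0.0000
k=8: j=0 S=79.7656 intr=43.7744 cont=43.4265 V=43.7744[EX]; j=1 S=94.0872 intr=29.4528 cont=29.1049 V=29.4528[EX]; j=2 S=110.9802 intr=12.5598 cont=12.2119 V=12.5598[EX]; j=3 S=130.9063 intr=0.0000 cont=1.5103 V=1.5103[hold]; j=4 S=154.4100 intr=0.0000 cont=0.0000 V=0.0000[hold]; j=5 S=182.1337 intr=0.0000 cont=0.0000 V=0.0000[hold]; j=6 S=214.8351 intr=0.0000 cont=0.0000 V=0.0000[hold]; j=7 S=253.4080 intr=0.0000 cont=0.0000 V=0.0000[hold]; j=8 S=298.9064 intr=0.0000 cont=0.0000 V=0.0000[hold]  S*(8)=110.9802
k=7: j=0 S=86.6310 intr=36.9090 cont=36.5611 V=36.9090[EX]; j=1 S=102.1852 intr=21.3548 cont=21.0069 V=21.3548[EX]; j=2 S=120.5322 intr=3.0078 cont=7.0543 V=7.0543[hold]; j=3 S=142.1733 intr=0.0000 cont=0.7584 V=0.7584[hold]; j=4 S=167.6999 intr=0.0000 cont=0.0000 V=0.0000[hold]; j=5 S=197.8098 intr=0.0000 cont=0.0000 V=0.0000[hold]; j=6 S=233.3258 intr=0.0000 cont=0.0000 V=0.0000[hold]; j=7 S=275.2186 intr=0.0000 cont=0.0000 V=0.0000[hold]  S*(7)=102.1852
k=6: j=0 S=94.0872 intr=29.4528 cont=29.1049 V=29.4528[EX]; j=1 S=110.9802 intr=12.5598 cont=14.2151 V=14.2151[hold]; j=2 S=130.9063 intr=0.0000 cont=3.9176 V=3.9176[hold]; j=3 S=154.4100 intr=0.0000 cont=0.3808 V=0.3808[hold]; j=4 S=182.1337 intr=0.0000 cont=0.0000 V=0.0000[hold]; j=5 S=214.8351 intr=0.0000 cont=0.0000 V=0.0000[hold]; j=6 S=253.4080 intr=0.0000 cont=0.0000 V=0.0000[hold]  S*(6)=94.0872
k=5: j=0 S=102.1852 intr=21.3548 cont=21.8264 V=21.8264[hold]; j=1 S=120.5322 intr=3.0078 cont=9.0773 V=9.0773[hold]; j=2 S=142.1733 intr=0.0000 cont=2.1557 V=2.1557[hold]; j=3 S=167.6999 intr=0.0000 cont=0.1912 V=0.1912[hold]; j=4 S=197.8098 intr=0.0000 cont=0.0000 V=0.0000[hold]; j=5 S=233.3258 intr=0.0000 cont=0.0000 V=0.0000[hold]  S*(5)=-
k=4: j=0 S=110.9802 intr=12.5598 cont=15.4534 V=15.4534[hold]; j=1 S=130.9063 intr=0.0000 cont=5.6251 V=5.6251[hold]; j=2 S=154.4100 intr=0.0000 cont=1.1771 V=1.1771[hold]; j=3 S=182.1337 intr=0.0000 cont=0.0960 V=0.0960[hold]; j=4 S=214.8351 intr=0.0000 cont=0.0000 V=0.0000[hold]  S*(4)=-
k=3: j=0 S=120.5322 intr=3.0078 cont=10.5444 V=10.5444[hold]; j=1 S=142.1733 intr=0.0000 cont=3.4073 V=3.4073[hold]; j=2 S=167.6999 intr=0.0000 cont=0.6386 V=0.6386[hold]; j=3 S=197.8098 intr=0.0000 cont=0.0482 V=0.0482[hold]  S*(3)=-
k=2: j=0 S=130.9063 intr=0.0000 cont=6.9814 V=6.9814[hold]; j=1 S=154.4100 intr=0.0000 cont=2.0270 V=2.0270[hold]; j=2 S=182.1337 intr=0.0000 cont=0.3445 V=0.3445[hold]  S*(2)=-
k=1: j=0 S=142.1733 intr=0.0000 cont=4.5091 V=4.5091[hold]; j=1 S=167.6999 intr=0.0000 cont=1.1884 V=1.1884[hold]  S*(1)=-
k=0: j=0 S=154.4100 intr=0.0000 cont=2.8524 V=2.8524[hold]  S*(0)=-

price = 2.8524
boundary = - - - - - - 94.0872 102.1852 110.9802
tree:
2.8524
4.5091 1.1884
6.9814 2.0270 0.3445
10.5444 3.4073 0.6386 0.0482
15.4534 5.6251 1.1771 0.0960 0.0000
21.8264 9.0773 2.1557 0.1912 0.0000 0.0000
29.4528 14.2151 3.9176 0.3808 0.0000 0.0000 0.0000
36.9090 21.3548 7.0543 0.7584 0.0000 0.0000 0.0000 0.0000
43.7744 29.4528 12.5598 1.5103 0.0000 0.0000 0.0000 0.0000 0.0000
50.0957 36.9090 21.3548 3.0078 0.0000 0.0000 0.0000 0.0000 0.0000 0.0000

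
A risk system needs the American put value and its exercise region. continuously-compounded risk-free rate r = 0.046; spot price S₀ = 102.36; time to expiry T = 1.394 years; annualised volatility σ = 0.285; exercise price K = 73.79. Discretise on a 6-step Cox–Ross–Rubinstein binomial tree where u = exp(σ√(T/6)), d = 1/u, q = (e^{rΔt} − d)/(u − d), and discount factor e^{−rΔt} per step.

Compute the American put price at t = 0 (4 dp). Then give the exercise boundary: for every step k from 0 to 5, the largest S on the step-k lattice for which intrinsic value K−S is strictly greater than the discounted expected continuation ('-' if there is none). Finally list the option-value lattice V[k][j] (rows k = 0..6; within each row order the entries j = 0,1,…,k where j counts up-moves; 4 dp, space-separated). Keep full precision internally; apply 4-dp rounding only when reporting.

price = 1.6778
boundary = - - - - 59.0866 51.5026
tree:
1.6778
3.0004 0.4155
5.2588 0.8479 0.0000
8.9683 1.7302 0.0000 0.0000
14.7034 3.5308 0.0000 0.0000 0.0000
22.2874 7.2052 0.0000 0.0000 0.0000 0.0000
28.8980 14.7034 0.0000 0.0000 0.0000 0.0000 0.0000

Δt=0.23233, u=1.14726, d=0.87165, q=0.50470, disc=e^(-rΔt)=0.98937
k=6 terminal: V=max(K-S,0) → 28.8980 14.7034 0.0000 0.0000 0.0000 0.0000 0.0000
k=5: j=0 S=51.5026 intr=22.2874 cont=21.5030 V=22.2874[EX]; j=1 S=67.7875 intr=6.0025 cont=7.2052 V=7.2052[hold]; j=2 S=89.2216 intr=0.0000 cont=0.0000 V=0.0000[hold]; j=3 S=117.4331 intr=0.0000 cont=0.0000 V=0.0000[hold]; j=4 S=154.5649 intr=0.0000 cont=0.0000 V=0.0000[hold]; j=5 S=203.4377 intr=0.0000 cont=0.0000 V=0.0000[hold]  S*(5)=51.5026
k=4: j=0 S=59.0866 intr=14.7034 cont=14.5195 V=14.7034[EX]; j=1 S=77.7696 intr=0.0000 cont=3.5308 V=3.5308[hold]; j=2 S=102.3600 intr=0.0000 cont=0.0000 V=0.0000[hold]; j=3 S=134.7258 intr=0.0000 cont=0.0000 V=0.0000[hold]; j=4 S=177.3255 intr=0.0000 cont=0.0000 V=0.0000[hold]  S*(4)=59.0866
k=3: j=0 S=67.7875 intr=6.0025 cont=8.9683 V=8.9683[hold]; j=1 S=89.2216 intr=0.0000 cont=1.7302 V=1.7302[hold]; j=2 S=117.4331 intr=0.0000 cont=0.0000 V=0.0000[hold]; j=3 S=154.5649 intr=0.0000 cont=0.0000 V=0.0000[hold]  S*(3)=-
k=2: j=0 S=77.7696 intr=0.0000 cont=5.2588 V=5.2588[hold]; j=1 S=102.3600 intr=0.0000 cont=0.8479 V=0.8479[hold]; j=2 S=134.7258 intr=0.0000 cont=0.0000 V=0.0000[hold]  S*(2)=-
k=1: j=0 S=89.2216 intr=0.0000 cont=3.0004 V=3.0004[hold]; j=1 S=117.4331 intr=0.0000 cont=0.4155 V=0.4155[hold]  S*(1)=-
k=0: j=0 S=102.3600 intr=0.0000 cont=1.6778 V=1.6778[hold]  S*(0)=-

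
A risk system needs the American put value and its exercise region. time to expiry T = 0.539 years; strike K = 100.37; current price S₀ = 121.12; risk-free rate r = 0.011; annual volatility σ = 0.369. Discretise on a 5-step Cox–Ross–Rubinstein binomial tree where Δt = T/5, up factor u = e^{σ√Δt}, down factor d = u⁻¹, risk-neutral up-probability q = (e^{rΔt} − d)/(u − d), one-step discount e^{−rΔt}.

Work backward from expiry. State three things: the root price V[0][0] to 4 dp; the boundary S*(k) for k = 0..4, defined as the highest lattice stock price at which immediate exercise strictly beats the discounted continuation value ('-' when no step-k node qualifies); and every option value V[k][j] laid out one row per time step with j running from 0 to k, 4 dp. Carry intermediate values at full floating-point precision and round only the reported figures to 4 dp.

Δt=0.10780  u=1.12880  d=0.88590  q=0.47463  discount=0.99881
step 5 (expiry): payoffs max(K−S,0) = 34.2802 16.1593 0.0000 0.0000 0.0000 0.0000
step 4: (k=4,j=0): S=74.6021, (K−S)⁺=25.7679, hold=25.6490 ⇒ V=25.7679 exercise | (k=4,j=1): S=95.0568, (K−S)⁺=5.3132, hold=8.4795 ⇒ V=8.4795 continue | (k=4,j=2): S=121.1200, (K−S)⁺=0.0000, hold=0.0000 ⇒ V=0.0000 continue | (k=4,j=3): S=154.3293, (K−S)⁺=0.0000, hold=0.0000 ⇒ V=0.0000 continue | (k=4,j=4): S=196.6441, (K−S)⁺=0.0000, hold=0.0000 ⇒ V=0.0000 continue  boundary S*=74.6021
step 3: (k=3,j=0): S=84.2107, (K−S)⁺=16.1593, hold=17.5415 ⇒ V=17.5415 continue | (k=3,j=1): S=107.3000, (K−S)⁺=0.0000, hold=4.4496 ⇒ V=4.4496 continue | (k=3,j=2): S=136.7200, (K−S)⁺=0.0000, hold=0.0000 ⇒ V=0.0000 continue | (k=3,j=3): S=174.2066, (K−S)⁺=0.0000, hold=0.0000 ⇒ V=0.0000 continue  boundary S*=-
step 2: (k=2,j=0): S=95.0568, (K−S)⁺=5.3132, hold=11.3142 ⇒ V=11.3142 continue | (k=2,j=1): S=121.1200, (K−S)⁺=0.0000, hold=2.3349 ⇒ V=2.3349 continue | (k=2,j=2): S=154.3293, (K−S)⁺=0.0000, hold=0.0000 ⇒ V=0.0000 continue  boundary S*=-
step 1: (k=1,j=0): S=107.3000, (K−S)⁺=0.0000, hold=7.0440 ⇒ V=7.0440 continue | (k=1,j=1): S=136.7200, (K−S)⁺=0.0000, hold=1.2252 ⇒ V=1.2252 continue  boundary S*=-
step 0: (k=0,j=0): S=121.1200, (K−S)⁺=0.0000, hold=4.2771 ⇒ V=4.2771 continue  boundary S*=-

price = 4.2771
boundary = - - - - 74.6021
tree:
4.2771
7.0440 1.2252
11.3142 2.3349 0.0000
17.5415 4.4496 0.0000 0.0000
25.7679 8.4795 0.0000 0.0000 0.0000
34.2802 16.1593 0.0000 0.0000 0.0000 0.0000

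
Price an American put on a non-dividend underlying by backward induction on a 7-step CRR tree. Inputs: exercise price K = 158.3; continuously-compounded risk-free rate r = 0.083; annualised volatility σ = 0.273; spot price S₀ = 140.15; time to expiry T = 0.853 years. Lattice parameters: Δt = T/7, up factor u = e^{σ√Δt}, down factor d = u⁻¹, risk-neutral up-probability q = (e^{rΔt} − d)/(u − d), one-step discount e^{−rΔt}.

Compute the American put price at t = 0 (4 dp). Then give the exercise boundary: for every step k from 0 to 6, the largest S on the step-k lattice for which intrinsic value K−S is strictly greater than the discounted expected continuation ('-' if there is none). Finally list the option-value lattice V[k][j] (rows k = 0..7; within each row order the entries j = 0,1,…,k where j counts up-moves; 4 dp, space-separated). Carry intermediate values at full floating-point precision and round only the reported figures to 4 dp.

price = 21.2218
boundary = - 127.4105 115.8290 127.4105 115.8290 127.4105 140.1500
tree:
21.2218
30.8895 13.0369
42.4710 20.4532 6.6959
52.9997 30.8895 11.5706 2.4920
62.5714 42.4710 19.3494 4.8792 0.4181
71.2730 52.9997 30.8895 9.4645 0.8976 0.0000
79.1837 62.5714 42.4710 18.1500 1.9270 0.0000 0.0000
86.3752 71.2730 52.9997 30.8895 4.1367 0.0000 0.0000 0.0000

Δt=0.12186, u=1.09999, d=0.90910, q=0.52945, disc=e^(-rΔt)=0.98994
k=7 terminal: V=max(K-S,0) → 86.3752 71.2730 52.9997 30.8895 4.1367 0.0000 0.0000 0.0000
k=6: j=0 S=79.1163 intr=79.1837 cont=77.5907 V=79.1837[EX]; j=1 S=95.7286 intr=62.5714 cont=60.9784 V=62.5714[EX]; j=2 S=115.8290 intr=42.4710 cont=40.8780 V=42.4710[EX]; j=3 S=140.1500 intr=18.1500 cont=16.5570 V=18.1500[EX]; j=4 S=169.5777 intr=0.0000 cont=1.9270 V=1.9270[hold]; j=5 S=205.1844 intr=0.0000 cont=0.0000 V=0.0000[hold]; j=6 S=248.2676 intr=0.0000 cont=0.0000 V=0.0000[hold]  S*(6)=140.1500
k=5: j=0 S=87.0270 intr=71.2730 cont=69.6800 V=71.2730[EX]; j=1 S=105.3003 intr=52.9997 cont=51.4067 V=52.9997[EX]; j=2 S=127.4105 intr=30.8895 cont=29.2965 V=30.8895[EX]; j=3 S=154.1633 intr=4.1367 cont=9.4645 V=9.4645[hold]; j=4 S=186.5334 intr=0.0000 cont=0.8976 V=0.8976[hold]; j=5 S=225.7003 intr=0.0000 cont=0.0000 V=0.0000[hold]  S*(5)=127.4105
k=4: j=0 S=95.7286 intr=62.5714 cont=60.9784 V=62.5714[EX]; j=1 S=115.8290 intr=42.4710 cont=40.8780 V=42.4710[EX]; j=2 S=140.1500 intr=18.1500 cont=19.3494 V=19.3494[hold]; j=3 S=169.5777 intr=0.0000 cont=4.8792 V=4.8792[hold]; j=4 S=205.1844 intr=0.0000 cont=0.4181 V=0.4181[hold]  S*(4)=115.8290
k=3: j=0 S=105.3003 intr=52.9997 cont=51.4067 V=52.9997[EX]; j=1 S=127.4105 intr=30.8895 cont=29.9251 V=30.8895[EX]; j=2 S=154.1633 intr=4.1367 cont=11.5706 V=11.5706[hold]; j=3 S=186.5334 intr=0.0000 cont=2.4920 V=2.4920[hold]  S*(3)=127.4105
k=2: j=0 S=115.8290 intr=42.4710 cont=40.8780 V=42.4710[EX]; j=1 S=140.1500 intr=18.1500 cont=20.4532 V=20.4532[hold]; j=2 S=169.5777 intr=0.0000 cont=6.6959 V=6.6959[hold]  S*(2)=115.8290
k=1: j=0 S=127.4105 intr=30.8895 cont=30.5036 V=30.8895[EX]; j=1 S=154.1633 intr=4.1367 cont=13.0369 V=13.0369[hold]  S*(1)=127.4105
k=0: j=0 S=140.1500 intr=18.1500 cont=21.2218 V=21.2218[hold]  S*(0)=-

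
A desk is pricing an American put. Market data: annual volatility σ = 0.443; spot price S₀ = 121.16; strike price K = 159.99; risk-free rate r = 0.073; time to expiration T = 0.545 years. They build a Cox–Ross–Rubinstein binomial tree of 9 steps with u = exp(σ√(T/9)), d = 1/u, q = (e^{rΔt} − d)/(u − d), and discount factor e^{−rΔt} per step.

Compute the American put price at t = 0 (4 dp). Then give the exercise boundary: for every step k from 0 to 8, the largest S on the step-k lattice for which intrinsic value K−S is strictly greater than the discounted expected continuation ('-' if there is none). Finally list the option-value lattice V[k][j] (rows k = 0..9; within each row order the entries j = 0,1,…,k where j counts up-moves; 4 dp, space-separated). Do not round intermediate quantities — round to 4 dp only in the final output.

Δt=0.06056  u=1.11518  d=0.89672  q=0.49305  discount=0.99559
step 9 (expiry): payoffs max(K−S,0) = 114.5683 103.5027 89.7412 72.6271 51.3436 24.8751 0.0000 0.0000 0.0000 0.0000
step 8: (k=8,j=0): S=50.6532, (K−S)⁺=109.3368, hold=108.6311 ⇒ V=109.3368 exercise | (k=8,j=1): S=62.9934, (K−S)⁺=96.9966, hold=96.2909 ⇒ V=96.9966 exercise | (k=8,j=2): S=78.3399, (K−S)⁺=81.6501, hold=80.9444 ⇒ V=81.6501 exercise | (k=8,j=3): S=97.4252, (K−S)⁺=62.5648, hold=61.8591 ⇒ V=62.5648 exercise | (k=8,j=4): S=121.1600, (K−S)⁺=38.8300, hold=38.1243 ⇒ V=38.8300 exercise | (k=8,j=5): S=150.6771, (K−S)⁺=9.3129, hold=12.5547 ⇒ V=12.5547 continue | (k=8,j=6): S=187.3852, (K−S)⁺=0.0000, hold=0.0000 ⇒ V=0.0000 continue | (k=8,j=7): S=233.0362, (K−S)⁺=0.0000, hold=0.0000 ⇒ V=0.0000 continue | (k=8,j=8): S=289.8086, (K−S)⁺=0.0000, hold=0.0000 ⇒ V=0.0000 continue  boundary S*=121.1600
step 7: (k=7,j=0): S=56.4873, (K−S)⁺=103.5027, hold=102.7970 ⇒ V=103.5027 exercise | (k=7,j=1): S=70.2488, (K−S)⁺=89.7412, hold=89.0355 ⇒ V=89.7412 exercise | (k=7,j=2): S=87.3629, (K−S)⁺=72.6271, hold=71.9214 ⇒ V=72.6271 exercise | (k=7,j=3): S=108.6464, (K−S)⁺=51.3436, hold=50.6379 ⇒ V=51.3436 exercise | (k=7,j=4): S=135.1149, (K−S)⁺=24.8751, hold=25.7608 ⇒ V=25.7608 continue | (k=7,j=5): S=168.0317, (K−S)⁺=0.0000, hold=6.3365 ⇒ V=6.3365 continue | (k=7,j=6): S=208.9678, (K−S)⁺=0.0000, hold=0.0000 ⇒ V=0.0000 continue | (k=7,j=7): S=259.8767, (K−S)⁺=0.0000, hold=0.0000 ⇒ V=0.0000 continue  boundary S*=108.6464
step 6: (k=6,j=0): S=62.9934, (K−S)⁺=96.9966, hold=96.2909 ⇒ V=96.9966 exercise | (k=6,j=1): S=78.3399, (K−S)⁺=81.6501, hold=80.9444 ⇒ V=81.6501 exercise | (k=6,j=2): S=97.4252, (K−S)⁺=62.5648, hold=61.8591 ⇒ V=62.5648 exercise | (k=6,j=3): S=121.1600, (K−S)⁺=38.8300, hold=38.5591 ⇒ V=38.8300 exercise | (k=6,j=4): S=150.6771, (K−S)⁺=9.3129, hold=16.1122 ⇒ V=16.1122 continue | (k=6,j=5): S=187.3852, (K−S)⁺=0.0000, hold=3.1981 ⇒ V=3.1981 continue | (k=6,j=6): S=233.0362, (K−S)⁺=0.0000, hold=0.0000 ⇒ V=0.0000 continue  boundary S*=121.1600
step 5: (k=5,j=0): S=70.2488, (K−S)⁺=89.7412, hold=89.0355 ⇒ V=89.7412 exercise | (k=5,j=1): S=87.3629, (K−S)⁺=72.6271, hold=71.9214 ⇒ V=72.6271 exercise | (k=5,j=2): S=108.6464, (K−S)⁺=51.3436, hold=50.6379 ⇒ V=51.3436 exercise | (k=5,j=3): S=135.1149, (K−S)⁺=24.8751, hold=27.5070 ⇒ V=27.5070 continue | (k=5,j=4): S=168.0317, (K−S)⁺=0.0000, hold=9.7019 ⇒ V=9.7019 continue | (k=5,j=5): S=208.9678, (K−S)⁺=0.0000, hold=1.6141 ⇒ V=1.6141 continue  boundary S*=108.6464
step 4: (k=4,j=0): S=78.3399, (K−S)⁺=81.6501, hold=80.9444 ⇒ V=81.6501 exercise | (k=4,j=1): S=97.4252, (K−S)⁺=62.5648, hold=61.8591 ⇒ V=62.5648 exercise | (k=4,j=2): S=121.1600, (K−S)⁺=38.8300, hold=39.4163 ⇒ V=39.4163 continue | (k=4,j=3): S=150.6771, (K−S)⁺=9.3129, hold=18.6455 ⇒ V=18.6455 continue | (k=4,j=4): S=187.3852, (K−S)⁺=0.0000, hold=5.6890 ⇒ V=5.6890 continue  boundary S*=97.4252
step 3: (k=3,j=0): S=87.3629, (K−S)⁺=72.6271, hold=71.9214 ⇒ V=72.6271 exercise | (k=3,j=1): S=108.6464, (K−S)⁺=51.3436, hold=50.9257 ⇒ V=51.3436 exercise | (k=3,j=2): S=135.1149, (K−S)⁺=24.8751, hold=29.0465 ⇒ V=29.0465 continue | (k=3,j=3): S=168.0317, (K−S)⁺=0.0000, hold=12.2032 ⇒ V=12.2032 continue  boundary S*=108.6464
step 2: (k=2,j=0): S=97.4252, (K−S)⁺=62.5648, hold=61.8591 ⇒ V=62.5648 exercise | (k=2,j=1): S=121.1600, (K−S)⁺=38.8300, hold=40.1720 ⇒ V=40.1720 continue | (k=2,j=2): S=150.6771, (K−S)⁺=9.3129, hold=20.6504 ⇒ V=20.6504 continue  boundary S*=97.4252
step 1: (k=1,j=0): S=108.6464, (K−S)⁺=51.3436, hold=51.2967 ⇒ V=51.3436 exercise | (k=1,j=1): S=135.1149, (K−S)⁺=24.8751, hold=30.4120 ⇒ V=30.4120 continue  boundary S*=108.6464
step 0: (k=0,j=0): S=121.1600, (K−S)⁺=38.8300, hold=40.8423 ⇒ V=40.8423 continue  boundary S*=-

price = 40.8423
boundary = - 108.6464 97.4252 108.6464 97.4252 108.6464 121.1600 108.6464 121.1600
tree:
40.8423
51.3436 30.4120
62.5648 40.1720 20.6504
72.6271 51.3436 29.0465 12.2032
81.6501 62.5648 39.4163 18.6455 5.6890
89.7412 72.6271 51.3436 27.5070 9.7019 1.6141
96.9966 81.6501 62.5648 38.8300 16.1122 3.1981 0.0000
103.5027 89.7412 72.6271 51.3436 25.7608 6.3365 0.0000 0.0000
109.3368 96.9966 81.6501 62.5648 38.8300 12.5547 0.0000 0.0000 0.0000
114.5683 103.5027 89.7412 72.6271 51.3436 24.8751 0.0000 0.0000 0.0000 0.0000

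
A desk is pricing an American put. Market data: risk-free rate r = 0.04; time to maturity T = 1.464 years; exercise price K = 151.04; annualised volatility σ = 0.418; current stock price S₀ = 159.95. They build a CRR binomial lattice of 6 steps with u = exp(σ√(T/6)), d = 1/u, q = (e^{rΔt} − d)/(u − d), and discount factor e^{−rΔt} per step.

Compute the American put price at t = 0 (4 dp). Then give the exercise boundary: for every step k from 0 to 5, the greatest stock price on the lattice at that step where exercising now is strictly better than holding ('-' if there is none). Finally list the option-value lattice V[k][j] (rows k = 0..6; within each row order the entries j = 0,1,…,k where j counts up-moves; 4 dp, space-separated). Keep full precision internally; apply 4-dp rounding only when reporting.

price = 22.7594
boundary = - - - 86.0932 105.8378 86.0932
tree:
22.7594
33.5305 11.1902
47.6973 18.3887 3.3749
64.9468 29.4034 6.4563 0.0000
81.0079 45.2022 12.3512 0.0000 0.0000
94.0727 64.9468 23.6284 0.0000 0.0000 0.0000
104.7002 81.0079 45.2022 0.0000 0.0000 0.0000 0.0000

Δt=0.24400, u=1.22934, d=0.81345, q=0.47215, disc=e^(-rΔt)=0.99029
k=6 terminal: V=max(K-S,0) → 104.7002 81.0079 45.2022 0.0000 0.0000 0.0000 0.0000
k=5: j=0 S=56.9673 intr=94.0727 cont=92.6057 V=94.0727[EX]; j=1 S=86.0932 intr=64.9468 cont=63.4798 V=64.9468[EX]; j=2 S=130.1106 intr=20.9294 cont=23.6284 V=23.6284[hold]; j=3 S=196.6328 intr=0.0000 cont=0.0000 V=0.0000[hold]; j=4 S=297.1662 intr=0.0000 cont=0.0000 V=0.0000[hold]; j=5 S=449.0998 intr=0.0000 cont=0.0000 V=0.0000[hold]  S*(5)=86.0932
k=4: j=0 S=70.0321 intr=81.0079 cont=79.5409 V=81.0079[EX]; j=1 S=105.8378 intr=45.2022 cont=44.9972 V=45.2022[EX]; j=2 S=159.9500 intr=0.0000 cont=12.3512 V=12.3512[hold]; j=3 S=241.7284 intr=0.0000 cont=0.0000 V=0.0000[hold]; j=4 S=365.3180 intr=0.0000 cont=0.0000 V=0.0000[hold]  S*(4)=105.8378
k=3: j=0 S=86.0932 intr=64.9468 cont=63.4798 V=64.9468[EX]; j=1 S=130.1106 intr=20.9294 cont=29.4034 V=29.4034[hold]; j=2 S=196.6328 intr=0.0000 cont=6.4563 V=6.4563[hold]; j=3 S=297.1662 intr=0.0000 cont=0.0000 V=0.0000[hold]  S*(3)=86.0932
k=2: j=0 S=105.8378 intr=45.2022 cont=47.6973 V=47.6973[hold]; j=1 S=159.9500 intr=0.0000 cont=18.3887 V=18.3887[hold]; j=2 S=241.7284 intr=0.0000 cont=3.3749 V=3.3749[hold]  S*(2)=-
k=1: j=0 S=130.1106 intr=20.9294 cont=33.5305 V=33.5305[hold]; j=1 S=196.6328 intr=0.0000 cont=11.1902 V=11.1902[hold]  S*(1)=-
k=0: j=0 S=159.9500 intr=0.0000 cont=22.7594 V=22.7594[hold]  S*(0)=-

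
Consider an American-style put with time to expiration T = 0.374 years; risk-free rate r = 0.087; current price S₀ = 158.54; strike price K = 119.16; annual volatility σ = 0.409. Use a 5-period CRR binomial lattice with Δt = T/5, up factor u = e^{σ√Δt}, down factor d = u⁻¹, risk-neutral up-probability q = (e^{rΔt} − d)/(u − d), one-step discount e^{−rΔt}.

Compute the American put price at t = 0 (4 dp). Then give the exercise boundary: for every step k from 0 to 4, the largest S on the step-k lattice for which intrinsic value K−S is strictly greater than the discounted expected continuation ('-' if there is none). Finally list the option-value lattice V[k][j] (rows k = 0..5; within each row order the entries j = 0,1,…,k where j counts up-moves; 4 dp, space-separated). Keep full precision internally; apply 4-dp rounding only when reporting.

price = 1.7731
boundary = - - - - 101.3488
tree:
1.7731
3.2253 0.3508
5.7969 0.7079 0.0000
10.2620 1.4284 0.0000 0.0000
17.8112 2.8823 0.0000 0.0000 0.0000
28.5370 5.8160 0.0000 0.0000 0.0000 0.0000

params: Δt=0.07480 u=1.11836 d=0.89417 q=0.50119 e^(-rΔt)=0.99351
t_5 payoffs: 28.5370 5.8160 0.0000 0.0000 0.0000 0.0000
t_4: node(4,0) S=101.3488 payoff=17.8112 vs cont=17.0383 → 17.8112 [stop]  node(4,1) S=126.7590 payoff=0.0000 vs cont=2.8823 → 2.8823 [wait]  node(4,2) S=158.5400 payoff=0.0000 vs cont=0.0000 → 0.0000 [wait]  node(4,3) S=198.2892 payoff=0.0000 vs cont=0.0000 → 0.0000 [wait]  node(4,4) S=248.0043 payoff=0.0000 vs cont=0.0000 → 0.0000 [wait]  ⇒ S*(4)=101.3488
t_3: node(3,0) S=113.3440 payoff=5.8160 vs cont=10.2620 → 10.2620 [wait]  node(3,1) S=141.7616 payoff=0.0000 vs cont=1.4284 → 1.4284 [wait]  node(3,2) S=177.3042 payoff=0.0000 vs cont=0.0000 → 0.0000 [wait]  node(3,3) S=221.7579 payoff=0.0000 vs cont=0.0000 → 0.0000 [wait]  ⇒ S*(3)=-
t_2: node(2,0) S=126.7590 payoff=0.0000 vs cont=5.7969 → 5.7969 [wait]  node(2,1) S=158.5400 payoff=0.0000 vs cont=0.7079 → 0.7079 [wait]  node(2,2) S=198.2892 payoff=0.0000 vs cont=0.0000 → 0.0000 [wait]  ⇒ S*(2)=-
t_1: node(1,0) S=141.7616 payoff=0.0000 vs cont=3.2253 → 3.2253 [wait]  node(1,1) S=177.3042 payoff=0.0000 vs cont=0.3508 → 0.3508 [wait]  ⇒ S*(1)=-
t_0: node(0,0) S=158.5400 payoff=0.0000 vs cont=1.7731 → 1.7731 [wait]  ⇒ S*(0)=-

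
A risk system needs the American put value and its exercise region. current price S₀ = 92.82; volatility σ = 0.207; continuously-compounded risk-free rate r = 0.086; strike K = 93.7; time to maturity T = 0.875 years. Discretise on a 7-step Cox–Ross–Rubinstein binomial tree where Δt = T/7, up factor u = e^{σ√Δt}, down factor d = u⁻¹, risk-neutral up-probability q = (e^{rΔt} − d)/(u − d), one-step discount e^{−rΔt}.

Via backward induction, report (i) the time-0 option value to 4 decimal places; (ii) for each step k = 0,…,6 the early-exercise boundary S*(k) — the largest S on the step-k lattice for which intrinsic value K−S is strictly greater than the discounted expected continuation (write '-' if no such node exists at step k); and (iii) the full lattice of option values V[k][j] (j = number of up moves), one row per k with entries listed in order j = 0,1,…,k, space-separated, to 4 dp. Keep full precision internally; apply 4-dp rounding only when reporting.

price = 5.2871
boundary = - - 80.1814 74.5228 80.1814 74.5228 80.1814
tree:
5.2871
8.6005 2.7386
13.5186 4.8322 1.1165
19.1772 8.2496 2.1915 0.2779
24.4364 13.5186 4.1937 0.6319 0.0000
29.3244 19.1772 7.7407 1.4370 0.0000 0.0000
33.8675 24.4364 13.5186 3.2676 0.0000 0.0000 0.0000
38.0900 29.3244 19.1772 7.4305 0.0000 0.0000 0.0000 0.0000

params: Δt=0.12500 u=1.07593 d=0.92943 q=0.55549 e^(-rΔt)=0.98931
t_7 payoffs: 38.0900 29.3244 19.1772 7.4305 0.0000 0.0000 0.0000 0.0000
t_6: node(6,0) S=59.8325 payoff=33.8675 vs cont=32.8656 → 33.8675 [stop]  node(6,1) S=69.2636 payoff=24.4364 vs cont=23.4345 → 24.4364 [stop]  node(6,2) S=80.1814 payoff=13.5186 vs cont=12.5168 → 13.5186 [stop]  node(6,3) S=92.8200 payoff=0.8800 vs cont=3.2676 → 3.2676 [wait]  node(6,4) S=107.4508 payoff=0.0000 vs cont=0.0000 → 0.0000 [wait]  node(6,5) S=124.3878 payoff=0.0000 vs cont=0.0000 → 0.0000 [wait]  node(6,6) S=143.9945 payoff=0.0000 vs cont=0.0000 → 0.0000 [wait]  ⇒ S*(6)=80.1814
t_5: node(5,0) S=64.3756 payoff=29.3244 vs cont=28.3225 → 29.3244 [stop]  node(5,1) S=74.5228 payoff=19.1772 vs cont=18.1753 → 19.1772 [stop]  node(5,2) S=86.2695 payoff=7.4305 vs cont=7.7407 → 7.7407 [wait]  node(5,3) S=99.8678 payoff=0.0000 vs cont=1.4370 → 1.4370 [wait]  node(5,4) S=115.6096 payoff=0.0000 vs cont=0.0000 → 0.0000 [wait]  node(5,5) S=133.8326 payoff=0.0000 vs cont=0.0000 → 0.0000 [wait]  ⇒ S*(5)=74.5228
t_4: node(4,0) S=69.2636 payoff=24.4364 vs cont=23.4345 → 24.4364 [stop]  node(4,1) S=80.1814 payoff=13.5186 vs cont=12.6872 → 13.5186 [stop]  node(4,2) S=92.8200 payoff=0.8800 vs cont=4.1937 → 4.1937 [wait]  node(4,3) S=107.4508 payoff=0.0000 vs cont=0.6319 → 0.6319 [wait]  node(4,4) S=124.3878 payoff=0.0000 vs cont=0.0000 → 0.0000 [wait]  ⇒ S*(4)=80.1814
t_3: node(3,0) S=74.5228 payoff=19.1772 vs cont=18.1753 → 19.1772 [stop]  node(3,1) S=86.2695 payoff=7.4305 vs cont=8.2496 → 8.2496 [wait]  node(3,2) S=99.8678 payoff=0.0000 vs cont=2.1915 → 2.1915 [wait]  node(3,3) S=115.6096 payoff=0.0000 vs cont=0.2779 → 0.2779 [wait]  ⇒ S*(3)=74.5228
t_2: node(2,0) S=80.1814 payoff=13.5186 vs cont=12.9669 → 13.5186 [stop]  node(2,1) S=92.8200 payoff=0.8800 vs cont=4.8322 → 4.8322 [wait]  node(2,2) S=107.4508 payoff=0.0000 vs cont=1.1165 → 1.1165 [wait]  ⇒ S*(2)=80.1814
t_1: node(1,0) S=86.2695 payoff=7.4305 vs cont=8.6005 → 8.6005 [wait]  node(1,1) S=99.8678 payoff=0.0000 vs cont=2.7386 → 2.7386 [wait]  ⇒ S*(1)=-
t_0: node(0,0) S=92.8200 payoff=0.8800 vs cont=5.2871 → 5.2871 [wait]  ⇒ S*(0)=-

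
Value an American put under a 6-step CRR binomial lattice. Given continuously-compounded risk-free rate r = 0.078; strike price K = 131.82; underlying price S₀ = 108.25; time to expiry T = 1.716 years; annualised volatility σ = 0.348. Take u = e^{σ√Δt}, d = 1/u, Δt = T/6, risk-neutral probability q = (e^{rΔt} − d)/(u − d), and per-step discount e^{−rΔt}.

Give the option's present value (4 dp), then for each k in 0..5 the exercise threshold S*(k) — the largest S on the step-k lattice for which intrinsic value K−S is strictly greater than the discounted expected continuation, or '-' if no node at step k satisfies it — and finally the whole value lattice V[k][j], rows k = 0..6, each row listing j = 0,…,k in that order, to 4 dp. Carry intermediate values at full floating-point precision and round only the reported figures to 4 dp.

params: Δt=0.28600 u=1.20455 d=0.83018 q=0.51387 e^(-rΔt)=0.97794
t_6 payoffs: 96.3814 80.4006 57.2133 23.5700 0.0000 0.0000 0.0000
t_5: node(5,0) S=42.6876 payoff=89.1324 vs cont=86.2243 → 89.1324 [stop]  node(5,1) S=61.9373 payoff=69.8827 vs cont=66.9746 → 69.8827 [stop]  node(5,2) S=89.8675 payoff=41.9525 vs cont=39.0444 → 41.9525 [stop]  node(5,3) S=130.3926 payoff=1.4274 vs cont=11.2054 → 11.2054 [wait]  node(5,4) S=189.1923 payoff=0.0000 vs cont=0.0000 → 0.0000 [wait]  node(5,5) S=274.5072 payoff=0.0000 vs cont=0.0000 → 0.0000 [wait]  ⇒ S*(5)=89.8675
t_4: node(4,0) S=51.4194 payoff=80.4006 vs cont=77.4925 → 80.4006 [stop]  node(4,1) S=74.6067 payoff=57.2133 vs cont=54.3053 → 57.2133 [stop]  node(4,2) S=108.2500 payoff=23.5700 vs cont=25.5757 → 25.5757 [wait]  node(4,3) S=157.0646 payoff=0.0000 vs cont=5.3272 → 5.3272 [wait]  node(4,4) S=227.8917 payoff=0.0000 vs cont=0.0000 → 0.0000 [wait]  ⇒ S*(4)=74.6067
t_3: node(3,0) S=61.9373 payoff=69.8827 vs cont=66.9746 → 69.8827 [stop]  node(3,1) S=89.8675 payoff=41.9525 vs cont=40.0523 → 41.9525 [stop]  node(3,2) S=130.3926 payoff=1.4274 vs cont=14.8360 → 14.8360 [wait]  node(3,3) S=189.1923 payoff=0.0000 vs cont=2.5326 → 2.5326 [wait]  ⇒ S*(3)=89.8675
t_2: node(2,0) S=74.6067 payoff=57.2133 vs cont=54.3053 → 57.2133 [stop]  node(2,1) S=108.2500 payoff=23.5700 vs cont=27.4001 → 27.4001 [wait]  node(2,2) S=157.0646 payoff=0.0000 vs cont=8.3259 → 8.3259 [wait]  ⇒ S*(2)=74.6067
t_1: node(1,0) S=89.8675 payoff=41.9525 vs cont=40.9692 → 41.9525 [stop]  node(1,1) S=130.3926 payoff=1.4274 vs cont=17.2103 → 17.2103 [wait]  ⇒ S*(1)=89.8675
t_0: node(0,0) S=108.2500 payoff=23.5700 vs cont=28.5933 → 28.5933 [wait]  ⇒ S*(0)=-

price = 28.5933
boundary = - 89.8675 74.6067 89.8675 74.6067 89.8675
tree:
28.5933
41.9525 17.2103
57.2133 27.4001 8.3259
69.8827 41.9525 14.8360 2.5326
80.4006 57.2133 25.5757 5.3272 0.0000
89.1324 69.8827 41.9525 11.2054 0.0000 0.0000
96.3814 80.4006 57.2133 23.5700 0.0000 0.0000 0.0000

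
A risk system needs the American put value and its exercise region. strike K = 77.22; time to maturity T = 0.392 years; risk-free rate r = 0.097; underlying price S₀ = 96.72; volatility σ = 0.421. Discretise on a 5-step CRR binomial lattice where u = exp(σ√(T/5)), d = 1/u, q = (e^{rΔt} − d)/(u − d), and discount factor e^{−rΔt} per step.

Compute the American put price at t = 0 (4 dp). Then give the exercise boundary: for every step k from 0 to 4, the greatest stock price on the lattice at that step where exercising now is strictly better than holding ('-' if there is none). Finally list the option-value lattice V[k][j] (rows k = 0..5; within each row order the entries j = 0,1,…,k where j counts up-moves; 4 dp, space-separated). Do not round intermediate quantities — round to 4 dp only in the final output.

Δt=0.07840  u=1.12511  d=0.88880  q=0.50287  discount=0.99242
step 5 (expiry): payoffs max(K−S,0) = 23.5733 9.3102 0.0000 0.0000 0.0000 0.0000
step 4: (k=4,j=0): S=60.3584, (K−S)⁺=16.8616, hold=16.2766 ⇒ V=16.8616 exercise | (k=4,j=1): S=76.4059, (K−S)⁺=0.8141, hold=4.5933 ⇒ V=4.5933 continue | (k=4,j=2): S=96.7200, (K−S)⁺=0.0000, hold=0.0000 ⇒ V=0.0000 continue | (k=4,j=3): S=122.4350, (K−S)⁺=0.0000, hold=0.0000 ⇒ V=0.0000 continue | (k=4,j=4): S=154.9868, (K−S)⁺=0.0000, hold=0.0000 ⇒ V=0.0000 continue  boundary S*=60.3584
step 3: (k=3,j=0): S=67.9098, (K−S)⁺=9.3102, hold=10.6113 ⇒ V=10.6113 continue | (k=3,j=1): S=85.9650, (K−S)⁺=0.0000, hold=2.2662 ⇒ V=2.2662 continue | (k=3,j=2): S=108.8206, (K−S)⁺=0.0000, hold=0.0000 ⇒ V=0.0000 continue | (k=3,j=3): S=137.7527, (K−S)⁺=0.0000, hold=0.0000 ⇒ V=0.0000 continue  boundary S*=-
step 2: (k=2,j=0): S=76.4059, (K−S)⁺=0.8141, hold=6.3662 ⇒ V=6.3662 continue | (k=2,j=1): S=96.7200, (K−S)⁺=0.0000, hold=1.1181 ⇒ V=1.1181 continue | (k=2,j=2): S=122.4350, (K−S)⁺=0.0000, hold=0.0000 ⇒ V=0.0000 continue  boundary S*=-
step 1: (k=1,j=0): S=85.9650, (K−S)⁺=0.0000, hold=3.6988 ⇒ V=3.6988 continue | (k=1,j=1): S=108.8206, (K−S)⁺=0.0000, hold=0.5516 ⇒ V=0.5516 continue  boundary S*=-
step 0: (k=0,j=0): S=96.7200, (K−S)⁺=0.0000, hold=2.1002 ⇒ V=2.1002 continue  boundary S*=-

price = 2.1002
boundary = - - - - 60.3584
tree:
2.1002
3.6988 0.5516
6.3662 1.1181 0.0000
10.6113 2.2662 0.0000 0.0000
16.8616 4.5933 0.0000 0.0000 0.0000
23.5733 9.3102 0.0000 0.0000 0.0000 0.0000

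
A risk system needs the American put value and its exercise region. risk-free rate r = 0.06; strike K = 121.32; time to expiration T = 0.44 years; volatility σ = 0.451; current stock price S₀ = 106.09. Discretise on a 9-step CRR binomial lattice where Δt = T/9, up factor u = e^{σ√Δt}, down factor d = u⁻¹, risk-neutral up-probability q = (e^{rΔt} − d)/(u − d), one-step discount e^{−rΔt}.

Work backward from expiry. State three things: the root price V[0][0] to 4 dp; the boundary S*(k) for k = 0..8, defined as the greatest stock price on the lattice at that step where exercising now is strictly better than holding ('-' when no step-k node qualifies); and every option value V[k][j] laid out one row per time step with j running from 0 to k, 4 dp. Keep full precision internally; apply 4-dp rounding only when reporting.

params: Δt=0.04889 u=1.10486 d=0.90509 q=0.48980 e^(-rΔt)=0.99707
t_9 payoffs: 78.0781 68.5339 56.8830 42.6605 25.2989 4.1053 0.0000 0.0000 0.0000 0.0000
t_8: node(8,0) S=47.7763 payoff=73.5437 vs cont=73.1884 → 73.5437 [stop]  node(8,1) S=58.3214 payoff=62.9986 vs cont=62.6433 → 62.9986 [stop]  node(8,2) S=71.1940 payoff=50.1260 vs cont=49.7707 → 50.1260 [stop]  node(8,3) S=86.9078 payoff=34.4122 vs cont=34.0568 → 34.4122 [stop]  node(8,4) S=106.0900 payoff=15.2300 vs cont=14.8746 → 15.2300 [stop]  node(8,5) S=129.5060 payoff=0.0000 vs cont=2.0884 → 2.0884 [wait]  node(8,6) S=158.0904 payoff=0.0000 vs cont=0.0000 → 0.0000 [wait]  node(8,7) S=192.9839 payoff=0.0000 vs cont=0.0000 → 0.0000 [wait]  node(8,8) S=235.5791 payoff=0.0000 vs cont=0.0000 → 0.0000 [wait]  ⇒ S*(8)=106.0900
t_7: node(7,0) S=52.7861 payoff=68.5339 vs cont=68.1785 → 68.5339 [stop]  node(7,1) S=64.4370 payoff=56.8830 vs cont=56.5276 → 56.8830 [stop]  node(7,2) S=78.6595 payoff=42.6605 vs cont=42.3052 → 42.6605 [stop]  node(7,3) S=96.0211 payoff=25.2989 vs cont=24.9436 → 25.2989 [stop]  node(7,4) S=117.2147 payoff=4.1053 vs cont=8.7675 → 8.7675 [wait]  node(7,5) S=143.0862 payoff=0.0000 vs cont=1.0624 → 1.0624 [wait]  node(7,6) S=174.6680 payoff=0.0000 vs cont=0.0000 → 0.0000 [wait]  node(7,7) S=213.2205 payoff=0.0000 vs cont=0.0000 → 0.0000 [wait]  ⇒ S*(7)=96.0211
t_6: node(6,0) S=58.3214 payoff=62.9986 vs cont=62.6433 → 62.9986 [stop]  node(6,1) S=71.1940 payoff=50.1260 vs cont=49.7707 → 50.1260 [stop]  node(6,2) S=86.9078 payoff=34.4122 vs cont=34.0568 → 34.4122 [stop]  node(6,3) S=106.0900 payoff=15.2300 vs cont=17.1515 → 17.1515 [wait]  node(6,4) S=129.5060 payoff=0.0000 vs cont=4.9790 → 4.9790 [wait]  node(6,5) S=158.0904 payoff=0.0000 vs cont=0.5404 → 0.5404 [wait]  node(6,6) S=192.9839 payoff=0.0000 vs cont=0.0000 → 0.0000 [wait]  ⇒ S*(6)=86.9078
t_5: node(5,0) S=64.4370 payoff=56.8830 vs cont=56.5276 → 56.8830 [stop]  node(5,1) S=78.6595 payoff=42.6605 vs cont=42.3052 → 42.6605 [stop]  node(5,2) S=96.0211 payoff=25.2989 vs cont=25.8819 → 25.8819 [wait]  node(5,3) S=117.2147 payoff=4.1053 vs cont=11.1567 → 11.1567 [wait]  node(5,4) S=143.0862 payoff=0.0000 vs cont=2.7968 → 2.7968 [wait]  node(5,5) S=174.6680 payoff=0.0000 vs cont=0.2749 → 0.2749 [wait]  ⇒ S*(5)=78.6595
t_4: node(4,0) S=71.1940 payoff=50.1260 vs cont=49.7707 → 50.1260 [stop]  node(4,1) S=86.9078 payoff=34.4122 vs cont=34.3416 → 34.4122 [stop]  node(4,2) S=106.0900 payoff=15.2300 vs cont=18.6149 → 18.6149 [wait]  node(4,3) S=129.5060 payoff=0.0000 vs cont=7.0413 → 7.0413 [wait]  node(4,4) S=158.0904 payoff=0.0000 vs cont=1.5570 → 1.5570 [wait]  ⇒ S*(4)=86.9078
t_3: node(3,0) S=78.6595 payoff=42.6605 vs cont=42.3052 → 42.6605 [stop]  node(3,1) S=96.0211 payoff=25.2989 vs cont=26.5966 → 26.5966 [wait]  node(3,2) S=117.2147 payoff=4.1053 vs cont=12.9083 → 12.9083 [wait]  node(3,3) S=143.0862 payoff=0.0000 vs cont=4.3424 → 4.3424 [wait]  ⇒ S*(3)=78.6595
t_2: node(2,0) S=86.9078 payoff=34.4122 vs cont=34.6906 → 34.6906 [wait]  node(2,1) S=106.0900 payoff=15.2300 vs cont=19.8339 → 19.8339 [wait]  node(2,2) S=129.5060 payoff=0.0000 vs cont=8.6872 → 8.6872 [wait]  ⇒ S*(2)=-
t_1: node(1,0) S=96.0211 payoff=25.2989 vs cont=27.3335 → 27.3335 [wait]  node(1,1) S=117.2147 payoff=4.1053 vs cont=14.3322 → 14.3322 [wait]  ⇒ S*(1)=-
t_0: node(0,0) S=106.0900 payoff=15.2300 vs cont=20.9041 → 20.9041 [wait]  ⇒ S*(0)=-

price = 20.9041
boundary = - - - 78.6595 86.9078 78.6595 86.9078 96.0211 106.0900
tree:
20.9041
27.3335 14.3322
34.6906 19.8339 8.6872
42.6605 26.5966 12.9083 4.3424
50.1260 34.4122 18.6149 7.0413 1.5570
56.8830 42.6605 25.8819 11.1567 2.7968 0.2749
62.9986 50.1260 34.4122 17.1515 4.9790 0.5404 0.0000
68.5339 56.8830 42.6605 25.2989 8.7675 1.0624 0.0000 0.0000
73.5437 62.9986 50.1260 34.4122 15.2300 2.0884 0.0000 0.0000 0.0000
78.0781 68.5339 56.8830 42.6605 25.2989 4.1053 0.0000 0.0000 0.0000 0.0000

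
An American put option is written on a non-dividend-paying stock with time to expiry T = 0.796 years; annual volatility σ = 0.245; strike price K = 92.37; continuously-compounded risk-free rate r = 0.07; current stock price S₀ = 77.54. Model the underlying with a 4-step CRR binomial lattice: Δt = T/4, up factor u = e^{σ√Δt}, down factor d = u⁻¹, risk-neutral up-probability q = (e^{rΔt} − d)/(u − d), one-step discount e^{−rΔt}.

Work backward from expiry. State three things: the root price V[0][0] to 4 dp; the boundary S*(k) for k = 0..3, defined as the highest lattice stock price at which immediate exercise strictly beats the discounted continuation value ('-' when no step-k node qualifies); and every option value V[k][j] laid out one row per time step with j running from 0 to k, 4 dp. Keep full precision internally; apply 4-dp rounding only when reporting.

price = 14.8958
boundary = - 69.5121 77.5400 69.5121
tree:
14.8958
22.8579 8.4133
30.0546 14.8300 3.0951
36.5063 22.8579 6.7750 0.0000
42.2900 30.0546 14.8300 0.0000 0.0000

params: Δt=0.19900 u=1.11549 d=0.89647 q=0.53675 e^(-rΔt)=0.98617
t_4 payoffs: 42.2900 30.0546 14.8300 0.0000 0.0000
t_3: node(3,0) S=55.8637 payoff=36.5063 vs cont=35.2285 → 36.5063 [stop]  node(3,1) S=69.5121 payoff=22.8579 vs cont=21.5801 → 22.8579 [stop]  node(3,2) S=86.4950 payoff=5.8750 vs cont=6.7750 → 6.7750 [wait]  node(3,3) S=107.6272 payoff=0.0000 vs cont=0.0000 → 0.0000 [wait]  ⇒ S*(3)=69.5121
t_2: node(2,0) S=62.3154 payoff=30.0546 vs cont=28.7769 → 30.0546 [stop]  node(2,1) S=77.5400 payoff=14.8300 vs cont=14.0286 → 14.8300 [stop]  node(2,2) S=96.4843 payoff=0.0000 vs cont=3.0951 → 3.0951 [wait]  ⇒ S*(2)=77.5400
t_1: node(1,0) S=69.5121 payoff=22.8579 vs cont=21.5801 → 22.8579 [stop]  node(1,1) S=86.4950 payoff=5.8750 vs cont=8.4133 → 8.4133 [wait]  ⇒ S*(1)=69.5121
t_0: node(0,0) S=77.5400 payoff=14.8300 vs cont=14.8958 → 14.8958 [wait]  ⇒ S*(0)=-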